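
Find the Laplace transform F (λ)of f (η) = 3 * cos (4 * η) 3 * λ/ (λ^2 + 16)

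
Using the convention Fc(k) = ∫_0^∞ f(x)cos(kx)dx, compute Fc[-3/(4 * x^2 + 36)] -pi * exp(-3 * k)/8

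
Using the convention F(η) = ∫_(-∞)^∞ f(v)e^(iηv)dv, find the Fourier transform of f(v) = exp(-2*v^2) sqrt(2)*sqrt(pi)*exp(-η^2/8)/2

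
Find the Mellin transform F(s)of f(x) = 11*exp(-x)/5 11*gamma(s)/5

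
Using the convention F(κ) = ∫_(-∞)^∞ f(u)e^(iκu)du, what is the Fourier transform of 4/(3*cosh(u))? 4*pi/(3*cosh(pi*κ/2))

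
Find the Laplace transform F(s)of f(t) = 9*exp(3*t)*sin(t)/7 9/(7*((s - 3)^2 + 1))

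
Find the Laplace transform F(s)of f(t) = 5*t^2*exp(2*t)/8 5/(4*(s - 2)^3)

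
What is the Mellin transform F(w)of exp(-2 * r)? gamma(w)/2^w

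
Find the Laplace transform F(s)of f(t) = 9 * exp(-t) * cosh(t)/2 9 * (s + 1)/(2 * s * (s + 2))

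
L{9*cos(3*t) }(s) 9*s/(s^2 + 9) 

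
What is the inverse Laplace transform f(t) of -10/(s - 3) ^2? -10*t*exp(3*t) 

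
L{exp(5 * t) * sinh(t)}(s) 1/((s - 5)^2 - 1)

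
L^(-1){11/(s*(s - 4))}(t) 11*exp(2*t)*sinh(2*t)/2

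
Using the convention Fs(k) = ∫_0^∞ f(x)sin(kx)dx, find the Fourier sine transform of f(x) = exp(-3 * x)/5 k/(5 * (k^2 + 9))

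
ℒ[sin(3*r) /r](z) atan(3/z) 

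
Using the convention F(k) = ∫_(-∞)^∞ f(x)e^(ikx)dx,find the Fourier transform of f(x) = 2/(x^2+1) 2 * pi * exp(-Abs(k))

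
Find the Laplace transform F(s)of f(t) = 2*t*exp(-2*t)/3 2/(3*(s + 2)^2)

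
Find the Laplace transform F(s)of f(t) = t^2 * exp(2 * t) 2/(s - 2)^3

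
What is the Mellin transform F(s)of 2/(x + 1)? 2 * pi * csc(pi * s)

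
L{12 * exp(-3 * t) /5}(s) 12/(5 * (s + 3) ) 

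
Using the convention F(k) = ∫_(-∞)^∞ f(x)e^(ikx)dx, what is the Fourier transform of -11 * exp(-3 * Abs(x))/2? -33/(k^2 + 9)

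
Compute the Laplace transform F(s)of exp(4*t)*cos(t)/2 (s - 4)/(2*((s - 4)^2 + 1))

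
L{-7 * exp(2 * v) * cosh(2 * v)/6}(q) 7 * (2 - q)/(6 * q * (q - 4))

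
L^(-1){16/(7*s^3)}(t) 8*t^2/7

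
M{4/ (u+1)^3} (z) 2*pi*(z - 2)*(z - 1)/sin (pi*z)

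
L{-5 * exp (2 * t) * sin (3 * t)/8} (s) -15/ (8 * (s - 2)^2 + 72)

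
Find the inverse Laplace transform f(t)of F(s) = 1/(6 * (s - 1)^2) t * exp(t)/6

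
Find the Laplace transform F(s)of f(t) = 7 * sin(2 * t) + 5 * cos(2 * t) 14/(s^2 + 4) + 5 * s/(s^2 + 4)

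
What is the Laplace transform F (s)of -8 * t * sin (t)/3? -16 * s/ (3 * (s^2 + 1)^2)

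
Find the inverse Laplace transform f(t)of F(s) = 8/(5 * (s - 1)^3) 4 * t^2 * exp(t)/5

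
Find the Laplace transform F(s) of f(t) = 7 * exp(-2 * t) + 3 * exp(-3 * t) 7/(s + 2) + 3/(s + 3) 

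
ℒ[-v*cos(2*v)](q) (4 - q^2)/(q^2 + 4)^2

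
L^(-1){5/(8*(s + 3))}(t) 5*exp(-3*t)/8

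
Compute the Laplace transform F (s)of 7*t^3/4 21/ (2*s^4)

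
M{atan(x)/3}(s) -pi * sec(pi * s/2)/(6 * s)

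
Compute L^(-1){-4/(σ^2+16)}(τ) -sin(4 * τ)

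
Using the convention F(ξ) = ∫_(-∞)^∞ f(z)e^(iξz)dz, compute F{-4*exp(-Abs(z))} -8/(ξ^2 + 1)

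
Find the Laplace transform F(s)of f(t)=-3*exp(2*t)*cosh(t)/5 3*(2 - s)/(5*((s - 2)^2 - 1))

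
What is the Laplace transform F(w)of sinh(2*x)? 2/(w^2 - 4)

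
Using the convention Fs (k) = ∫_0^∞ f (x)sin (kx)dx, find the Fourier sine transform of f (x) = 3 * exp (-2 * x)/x 3 * atan (k/2)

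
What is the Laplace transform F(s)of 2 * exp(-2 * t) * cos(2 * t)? 2 * (s + 2)/((s + 2)^2 + 4)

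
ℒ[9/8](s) 9/(8*s)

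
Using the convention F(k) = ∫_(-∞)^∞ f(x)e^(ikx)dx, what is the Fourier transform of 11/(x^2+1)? 11*pi*exp(-Abs(k))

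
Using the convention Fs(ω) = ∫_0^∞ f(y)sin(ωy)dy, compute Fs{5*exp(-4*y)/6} 5*ω/(6*(ω^2 + 16))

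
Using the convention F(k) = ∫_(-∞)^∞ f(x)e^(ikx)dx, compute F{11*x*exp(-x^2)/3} 11*I*sqrt(pi)*k*exp(-k^2/4)/6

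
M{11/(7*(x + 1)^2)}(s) -11*pi*(s - 1)/(7*sin(pi*s))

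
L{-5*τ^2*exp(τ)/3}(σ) -10/(3*(σ - 1)^3)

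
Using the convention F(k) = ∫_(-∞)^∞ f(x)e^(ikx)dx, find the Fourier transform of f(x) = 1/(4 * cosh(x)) pi/(4 * cosh(pi * k/2))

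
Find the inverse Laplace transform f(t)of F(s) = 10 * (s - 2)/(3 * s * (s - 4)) 10 * exp(2 * t) * cosh(2 * t)/3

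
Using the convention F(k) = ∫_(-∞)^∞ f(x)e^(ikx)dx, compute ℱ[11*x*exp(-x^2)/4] 11*I*sqrt(pi)*k*exp(-k^2/4)/8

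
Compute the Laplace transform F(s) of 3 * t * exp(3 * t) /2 3/(2 * (s - 3) ^2) 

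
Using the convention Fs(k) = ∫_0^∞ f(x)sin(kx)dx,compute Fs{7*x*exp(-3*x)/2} 21*k/(k^2 + 9)^2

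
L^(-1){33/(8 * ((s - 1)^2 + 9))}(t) 11 * exp(t) * sin(3 * t)/8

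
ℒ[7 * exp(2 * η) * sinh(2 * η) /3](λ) 14/(3 * λ * (λ - 4) ) 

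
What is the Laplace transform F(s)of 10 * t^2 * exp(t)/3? 20/(3 * (s - 1)^3)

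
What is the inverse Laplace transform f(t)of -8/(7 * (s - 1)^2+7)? -8 * exp(t) * sin(t)/7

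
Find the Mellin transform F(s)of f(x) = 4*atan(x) -2*pi*sec(pi*s/2)/s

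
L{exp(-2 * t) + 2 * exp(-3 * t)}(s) 1/(s + 2) + 2/(s + 3)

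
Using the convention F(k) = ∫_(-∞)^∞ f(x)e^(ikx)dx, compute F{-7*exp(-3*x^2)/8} -7*sqrt(3)*sqrt(pi)*exp(-k^2/12)/24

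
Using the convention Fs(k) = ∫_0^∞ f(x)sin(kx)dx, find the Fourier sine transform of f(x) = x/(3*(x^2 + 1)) pi*exp(-k)/6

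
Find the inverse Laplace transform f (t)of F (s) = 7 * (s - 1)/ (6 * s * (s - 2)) 7 * exp (t) * cosh (t)/6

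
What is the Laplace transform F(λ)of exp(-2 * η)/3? 1/(3 * (λ + 2))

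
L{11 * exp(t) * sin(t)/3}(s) 11/(3 * ((s - 1)^2 + 1))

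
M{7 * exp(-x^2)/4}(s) 7 * gamma(s/2)/8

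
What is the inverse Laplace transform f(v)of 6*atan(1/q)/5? 6*sin(v)/(5*v)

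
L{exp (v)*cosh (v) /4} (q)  (q - 1) / (4*q*(q - 2) ) 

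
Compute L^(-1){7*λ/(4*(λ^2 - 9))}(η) 7*cosh(3*η)/4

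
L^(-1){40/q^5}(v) 5*v^4/3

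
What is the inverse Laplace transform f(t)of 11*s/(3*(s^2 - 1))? 11*cosh(t)/3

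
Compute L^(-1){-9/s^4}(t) -3 * t^3/2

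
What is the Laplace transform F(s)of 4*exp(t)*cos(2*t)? 4*(s - 1)/((s - 1)^2 + 4)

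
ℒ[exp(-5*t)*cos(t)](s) (s + 5)/((s + 5)^2 + 1)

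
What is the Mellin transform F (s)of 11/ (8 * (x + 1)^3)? 11 * pi * (s - 2) * (s - 1)/ (16 * sin (pi * s))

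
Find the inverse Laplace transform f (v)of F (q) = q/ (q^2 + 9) cos (3 * v)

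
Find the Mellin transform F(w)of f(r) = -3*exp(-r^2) -3*gamma(w/2)/2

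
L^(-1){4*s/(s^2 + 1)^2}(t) 2*t*sin(t)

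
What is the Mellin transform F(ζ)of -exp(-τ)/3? -gamma(ζ)/3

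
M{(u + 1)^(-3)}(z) pi * (z - 2) * (z - 1)/(2 * sin(pi * z))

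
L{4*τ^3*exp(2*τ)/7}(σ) 24/(7*(σ - 2)^4)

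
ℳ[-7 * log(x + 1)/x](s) 7 * pi * csc(pi * s)/(s - 1)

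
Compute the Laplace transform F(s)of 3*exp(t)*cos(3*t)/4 3*(s - 1)/(4*((s - 1)^2 + 9))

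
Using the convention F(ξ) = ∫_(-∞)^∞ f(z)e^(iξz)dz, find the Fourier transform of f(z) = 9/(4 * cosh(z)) 9 * pi/(4 * cosh(pi * ξ/2))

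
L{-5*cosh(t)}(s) -5*s/(s^2-1)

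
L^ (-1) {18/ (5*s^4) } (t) 3*t^3/5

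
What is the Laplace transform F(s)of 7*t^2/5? 14/(5*s^3)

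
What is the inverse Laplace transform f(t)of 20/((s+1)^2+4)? 10 * exp(-t) * sin(2 * t)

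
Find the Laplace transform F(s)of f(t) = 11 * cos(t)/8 11 * s/(8 * (s^2 + 1))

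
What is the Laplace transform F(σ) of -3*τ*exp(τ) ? -3/(σ - 1) ^2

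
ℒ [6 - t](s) 6/s - 1/s^2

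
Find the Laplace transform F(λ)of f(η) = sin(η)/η atan(1/λ)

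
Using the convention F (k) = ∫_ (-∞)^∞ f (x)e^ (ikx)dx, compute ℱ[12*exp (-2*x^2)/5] 6*sqrt (2)*sqrt (pi)*exp (-k^2/8)/5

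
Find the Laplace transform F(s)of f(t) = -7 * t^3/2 -21/s^4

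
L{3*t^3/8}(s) 9/(4*s^4)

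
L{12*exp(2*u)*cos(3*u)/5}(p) 12*(p - 2)/(5*((p - 2)^2+9))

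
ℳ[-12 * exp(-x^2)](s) -6 * gamma(s/2)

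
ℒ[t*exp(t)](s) (s - 1)^(-2)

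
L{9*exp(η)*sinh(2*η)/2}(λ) 9/((λ - 1)^2 - 4)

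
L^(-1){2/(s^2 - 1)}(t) 2*sinh(t)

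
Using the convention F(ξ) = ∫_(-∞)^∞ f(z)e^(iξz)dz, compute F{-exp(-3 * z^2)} -sqrt(3) * sqrt(pi) * exp(-ξ^2/12)/3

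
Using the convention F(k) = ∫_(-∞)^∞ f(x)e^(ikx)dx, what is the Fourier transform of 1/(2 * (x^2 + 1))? pi * exp(-Abs(k))/2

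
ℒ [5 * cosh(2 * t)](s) 5 * s/(s^2 - 4)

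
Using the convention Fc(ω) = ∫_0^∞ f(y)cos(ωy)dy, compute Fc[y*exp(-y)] (1 - ω^2)/(ω^2 + 1)^2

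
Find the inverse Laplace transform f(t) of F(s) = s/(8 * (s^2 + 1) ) cos(t) /8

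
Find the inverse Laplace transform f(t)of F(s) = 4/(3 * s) 4/3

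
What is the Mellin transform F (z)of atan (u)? -pi * sec (pi * z/2)/ (2 * z)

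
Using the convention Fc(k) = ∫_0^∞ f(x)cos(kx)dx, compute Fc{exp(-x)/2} 1/(2*(k^2 + 1))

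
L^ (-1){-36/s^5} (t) -3 * t^4/2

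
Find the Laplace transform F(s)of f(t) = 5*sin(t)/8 5/(8*(s^2 + 1))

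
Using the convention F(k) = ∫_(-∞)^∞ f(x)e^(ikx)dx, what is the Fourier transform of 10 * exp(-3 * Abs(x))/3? 20/(k^2 + 9)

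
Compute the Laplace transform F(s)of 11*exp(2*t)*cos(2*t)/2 11*(s - 2)/(2*((s - 2)^2 + 4))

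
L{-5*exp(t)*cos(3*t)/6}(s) 5*(1 - s)/(6*((s - 1)^2 + 9))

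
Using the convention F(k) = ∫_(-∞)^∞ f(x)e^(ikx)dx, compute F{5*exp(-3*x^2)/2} 5*sqrt(3)*sqrt(pi)*exp(-k^2/12)/6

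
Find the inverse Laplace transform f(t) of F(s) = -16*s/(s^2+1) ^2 -8*t*sin(t) 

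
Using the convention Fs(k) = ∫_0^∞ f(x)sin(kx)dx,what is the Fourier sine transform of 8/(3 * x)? 4 * pi/3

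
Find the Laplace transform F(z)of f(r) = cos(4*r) z/(z^2 + 16)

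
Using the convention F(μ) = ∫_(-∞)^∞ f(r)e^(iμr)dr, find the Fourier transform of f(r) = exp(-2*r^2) sqrt(2)*sqrt(pi)*exp(-μ^2/8)/2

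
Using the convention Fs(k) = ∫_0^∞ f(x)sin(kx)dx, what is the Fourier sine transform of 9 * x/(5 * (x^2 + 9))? 9 * pi * exp(-3 * k)/10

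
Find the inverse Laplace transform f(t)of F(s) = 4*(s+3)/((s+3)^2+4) 4*exp(-3*t)*cos(2*t)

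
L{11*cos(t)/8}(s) 11*s/(8*(s^2 + 1))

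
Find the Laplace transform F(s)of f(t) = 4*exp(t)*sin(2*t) 8/((s - 1)^2 + 4)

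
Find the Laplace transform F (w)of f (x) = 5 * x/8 5/ (8 * w^2)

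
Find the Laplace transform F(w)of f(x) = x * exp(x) (w - 1)^(-2)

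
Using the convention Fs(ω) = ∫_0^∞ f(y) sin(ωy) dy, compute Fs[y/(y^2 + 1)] pi*exp(-ω) /2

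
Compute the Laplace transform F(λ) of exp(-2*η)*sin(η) 1/((λ+2) ^2+1) 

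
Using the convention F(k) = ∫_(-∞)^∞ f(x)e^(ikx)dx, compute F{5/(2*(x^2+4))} 5*pi*exp(-2*Abs(k))/4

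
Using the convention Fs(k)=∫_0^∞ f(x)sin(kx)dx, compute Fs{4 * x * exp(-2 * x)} 16 * k/(k^2 + 4)^2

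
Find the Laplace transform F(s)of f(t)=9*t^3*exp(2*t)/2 27/(s - 2)^4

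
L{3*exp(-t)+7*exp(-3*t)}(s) 7/(s+3)+3/(s+1)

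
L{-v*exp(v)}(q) -1/(q - 1)^2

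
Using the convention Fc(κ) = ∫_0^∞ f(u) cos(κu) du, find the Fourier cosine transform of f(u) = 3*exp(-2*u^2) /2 3*sqrt(2)*sqrt(pi)*exp(-κ^2/8) /8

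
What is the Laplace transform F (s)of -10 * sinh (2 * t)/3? -20/ (3 * s^2 - 12)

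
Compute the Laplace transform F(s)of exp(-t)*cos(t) (s+1)/((s+1)^2+1)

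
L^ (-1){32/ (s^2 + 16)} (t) 8*sin (4*t)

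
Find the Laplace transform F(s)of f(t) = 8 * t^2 16/s^3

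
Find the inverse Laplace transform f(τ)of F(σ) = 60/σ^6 τ^5/2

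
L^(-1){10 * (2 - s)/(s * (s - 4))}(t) -10 * exp(2 * t) * cosh(2 * t)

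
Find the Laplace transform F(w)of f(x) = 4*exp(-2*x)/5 4/(5*(w + 2))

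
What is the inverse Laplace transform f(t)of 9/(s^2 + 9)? 3 * sin(3 * t)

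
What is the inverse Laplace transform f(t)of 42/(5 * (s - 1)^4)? 7 * t^3 * exp(t)/5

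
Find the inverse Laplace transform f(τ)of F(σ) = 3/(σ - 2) 3*exp(2*τ)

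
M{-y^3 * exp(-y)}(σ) -gamma(σ + 3)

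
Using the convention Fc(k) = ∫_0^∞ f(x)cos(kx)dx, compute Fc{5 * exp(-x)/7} 5/(7 * (k^2+1))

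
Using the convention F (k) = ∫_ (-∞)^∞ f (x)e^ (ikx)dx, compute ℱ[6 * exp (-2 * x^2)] 3 * sqrt (2) * sqrt (pi) * exp (-k^2/8)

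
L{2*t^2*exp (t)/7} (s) 4/ (7*(s - 1)^3)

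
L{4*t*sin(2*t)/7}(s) 16*s/(7*(s^2 + 4)^2)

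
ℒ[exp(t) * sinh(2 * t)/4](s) 1/(2 * ((s - 1)^2 - 4))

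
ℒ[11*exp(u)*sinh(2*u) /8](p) 11/(4*((p - 1) ^2 - 4) ) 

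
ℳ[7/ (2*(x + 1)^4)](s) 7*gamma (s)*gamma (4 - s)/12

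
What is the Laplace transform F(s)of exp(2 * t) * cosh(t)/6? (s - 2)/(6 * ((s - 2)^2 - 1))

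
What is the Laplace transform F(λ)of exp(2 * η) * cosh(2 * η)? (λ - 2)/(λ * (λ - 4))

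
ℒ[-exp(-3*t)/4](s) -1/(4*s+12)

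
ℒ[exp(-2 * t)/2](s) 1/(2 * (s + 2))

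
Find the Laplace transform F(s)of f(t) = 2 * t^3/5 12/(5 * s^4)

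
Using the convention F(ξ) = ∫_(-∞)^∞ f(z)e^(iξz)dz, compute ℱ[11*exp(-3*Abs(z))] 66/(ξ^2+9)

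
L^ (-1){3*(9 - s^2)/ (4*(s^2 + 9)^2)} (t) -3*t*cos (3*t)/4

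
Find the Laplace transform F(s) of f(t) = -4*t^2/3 -8/(3*s^3) 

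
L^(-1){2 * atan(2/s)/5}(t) 2 * sin(2 * t)/(5 * t)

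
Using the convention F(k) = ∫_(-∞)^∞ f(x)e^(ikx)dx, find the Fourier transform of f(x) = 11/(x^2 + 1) 11*pi*exp(-Abs(k))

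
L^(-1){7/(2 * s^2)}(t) 7 * t/2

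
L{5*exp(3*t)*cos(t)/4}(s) 5*(s - 3)/(4*((s - 3)^2 + 1))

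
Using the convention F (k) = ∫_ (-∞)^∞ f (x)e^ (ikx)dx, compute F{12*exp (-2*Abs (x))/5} 48/ (5*(k^2 + 4))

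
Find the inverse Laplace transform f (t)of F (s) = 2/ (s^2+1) 2 * sin (t)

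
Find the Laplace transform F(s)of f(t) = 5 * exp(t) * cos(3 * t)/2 5 * (s - 1)/(2 * ((s - 1)^2 + 9))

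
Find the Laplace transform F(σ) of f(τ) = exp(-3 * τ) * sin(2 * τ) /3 2/(3 * ((σ+3) ^2+4) ) 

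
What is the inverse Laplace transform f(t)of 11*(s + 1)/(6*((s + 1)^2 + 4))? 11*exp(-t)*cos(2*t)/6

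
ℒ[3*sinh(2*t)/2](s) 3/(s^2 - 4)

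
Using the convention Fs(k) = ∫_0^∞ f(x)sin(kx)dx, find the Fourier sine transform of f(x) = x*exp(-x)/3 2*k/(3*(k^2 + 1)^2)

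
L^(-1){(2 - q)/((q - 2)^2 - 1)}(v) -exp(2*v)*cosh(v)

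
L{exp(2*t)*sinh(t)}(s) 1/((s - 2)^2 - 1)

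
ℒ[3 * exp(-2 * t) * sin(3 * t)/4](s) 9/(4 * ((s + 2)^2 + 9))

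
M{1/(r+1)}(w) pi * csc(pi * w)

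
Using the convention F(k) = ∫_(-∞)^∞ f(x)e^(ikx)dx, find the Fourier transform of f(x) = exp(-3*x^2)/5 sqrt(3)*sqrt(pi)*exp(-k^2/12)/15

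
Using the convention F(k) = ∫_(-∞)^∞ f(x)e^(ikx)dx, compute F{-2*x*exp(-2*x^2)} -sqrt(2)*I*sqrt(pi)*k*exp(-k^2/8)/4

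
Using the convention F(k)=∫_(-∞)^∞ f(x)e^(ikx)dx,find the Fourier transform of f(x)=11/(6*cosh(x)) 11*pi/(6*cosh(pi*k/2))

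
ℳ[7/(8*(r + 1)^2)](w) -7*pi*(w - 1)/(8*sin(pi*w))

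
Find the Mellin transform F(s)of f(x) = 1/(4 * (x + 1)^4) gamma(s) * gamma(4 - s)/24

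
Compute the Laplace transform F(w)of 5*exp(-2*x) 5/(w + 2)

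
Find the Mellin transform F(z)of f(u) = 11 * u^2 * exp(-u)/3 11 * gamma(z + 2)/3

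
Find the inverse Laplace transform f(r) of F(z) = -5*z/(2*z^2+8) -5*cos(2*r) /2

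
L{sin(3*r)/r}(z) atan(3/z)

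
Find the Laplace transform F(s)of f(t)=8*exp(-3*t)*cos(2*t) 8*(s + 3)/((s + 3)^2 + 4)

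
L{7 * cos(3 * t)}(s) 7 * s/(s^2 + 9)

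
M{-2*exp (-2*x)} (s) -2^ (1 - s)*gamma (s)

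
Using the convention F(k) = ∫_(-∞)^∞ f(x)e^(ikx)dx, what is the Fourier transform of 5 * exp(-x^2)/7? 5 * sqrt(pi) * exp(-k^2/4)/7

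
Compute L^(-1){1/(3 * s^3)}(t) t^2/6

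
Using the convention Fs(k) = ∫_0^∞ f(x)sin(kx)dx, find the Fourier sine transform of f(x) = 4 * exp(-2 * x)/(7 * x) 4 * atan(k/2)/7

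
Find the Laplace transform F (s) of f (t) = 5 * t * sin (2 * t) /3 20 * s/ (3 * (s^2 + 4) ^2) 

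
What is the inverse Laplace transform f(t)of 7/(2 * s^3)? 7 * t^2/4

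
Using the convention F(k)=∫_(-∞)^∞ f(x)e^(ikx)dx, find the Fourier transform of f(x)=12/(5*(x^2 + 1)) 12*pi*exp(-Abs(k))/5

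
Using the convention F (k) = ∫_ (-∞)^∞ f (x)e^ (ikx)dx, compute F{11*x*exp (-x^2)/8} 11*I*sqrt (pi)*k*exp (-k^2/4)/16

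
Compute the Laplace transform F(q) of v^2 2/q^3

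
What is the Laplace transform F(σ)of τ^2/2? σ^(-3)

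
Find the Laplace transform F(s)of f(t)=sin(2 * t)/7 2/(7 * (s^2 + 4))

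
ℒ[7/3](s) 7/(3 * s)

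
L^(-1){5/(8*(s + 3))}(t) 5*exp(-3*t)/8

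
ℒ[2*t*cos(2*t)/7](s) 2*(s^2-4)/(7*(s^2 + 4)^2)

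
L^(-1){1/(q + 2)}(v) exp(-2 * v)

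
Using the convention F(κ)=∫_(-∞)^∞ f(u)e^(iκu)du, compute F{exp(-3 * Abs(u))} 6/(κ^2 + 9)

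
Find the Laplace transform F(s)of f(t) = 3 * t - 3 3/s^2 - 3/s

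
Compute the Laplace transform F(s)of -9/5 -9/(5 * s)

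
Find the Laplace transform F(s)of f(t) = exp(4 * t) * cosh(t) (s - 4)/((s - 4)^2 - 1)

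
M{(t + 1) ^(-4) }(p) gamma(p)*gamma(4 - p) /6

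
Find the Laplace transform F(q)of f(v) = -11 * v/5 -11/(5 * q^2)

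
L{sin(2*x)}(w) 2/(w^2 + 4)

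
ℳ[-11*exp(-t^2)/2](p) -11*gamma(p/2)/4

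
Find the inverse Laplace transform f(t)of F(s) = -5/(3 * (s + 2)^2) -5 * t * exp(-2 * t)/3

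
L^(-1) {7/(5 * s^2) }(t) 7 * t/5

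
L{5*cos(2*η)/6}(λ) 5*λ/(6*(λ^2 + 4))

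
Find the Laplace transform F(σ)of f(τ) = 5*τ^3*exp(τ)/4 15/(2*(σ - 1)^4)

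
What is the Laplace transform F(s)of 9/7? 9/(7*s)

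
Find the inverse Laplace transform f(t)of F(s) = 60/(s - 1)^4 10 * t^3 * exp(t)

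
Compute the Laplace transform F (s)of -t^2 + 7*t 7/s^2-2/s^3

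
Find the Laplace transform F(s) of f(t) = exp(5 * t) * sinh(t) 1/((s - 5) ^2 - 1) 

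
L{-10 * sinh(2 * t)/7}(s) -20/(7 * s^2 - 28)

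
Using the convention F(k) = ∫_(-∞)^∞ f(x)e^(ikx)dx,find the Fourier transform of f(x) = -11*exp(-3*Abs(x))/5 -66/(5*k^2+45)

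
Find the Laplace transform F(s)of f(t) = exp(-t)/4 1/(4*(s+1))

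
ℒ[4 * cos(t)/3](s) 4 * s/(3 * (s^2 + 1))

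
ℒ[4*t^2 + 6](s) 6/s + 8/s^3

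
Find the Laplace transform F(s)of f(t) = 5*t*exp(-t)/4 5/(4*(s + 1)^2)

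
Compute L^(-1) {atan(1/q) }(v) sin(v) /v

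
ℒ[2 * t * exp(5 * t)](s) 2/(s - 5) ^2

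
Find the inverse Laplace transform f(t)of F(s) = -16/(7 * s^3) -8 * t^2/7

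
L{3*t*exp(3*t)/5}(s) 3/(5*(s - 3)^2)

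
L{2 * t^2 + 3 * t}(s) 4/s^3 + 3/s^2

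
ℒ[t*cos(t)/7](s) (s^2 - 1)/(7*(s^2 + 1)^2)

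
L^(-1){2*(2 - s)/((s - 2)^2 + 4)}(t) -2*exp(2*t)*cos(2*t)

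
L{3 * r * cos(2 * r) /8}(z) 3 * (z^2 - 4) /(8 * (z^2+4) ^2) 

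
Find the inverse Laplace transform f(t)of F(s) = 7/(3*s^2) 7*t/3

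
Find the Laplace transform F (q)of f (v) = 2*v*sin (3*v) 12*q/ (q^2 + 9)^2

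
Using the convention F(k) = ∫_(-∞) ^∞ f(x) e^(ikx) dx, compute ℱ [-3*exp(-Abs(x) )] -6/(k^2+1) 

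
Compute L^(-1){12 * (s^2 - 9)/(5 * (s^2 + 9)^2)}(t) 12 * t * cos(3 * t)/5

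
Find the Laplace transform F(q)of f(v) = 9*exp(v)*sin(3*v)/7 27/(7*((q - 1)^2 + 9))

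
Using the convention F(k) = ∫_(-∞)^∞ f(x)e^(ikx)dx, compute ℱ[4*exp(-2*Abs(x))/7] 16/(7*(k^2+4))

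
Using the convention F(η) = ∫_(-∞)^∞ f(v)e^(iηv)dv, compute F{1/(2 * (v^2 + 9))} pi * exp(-3 * Abs(η))/6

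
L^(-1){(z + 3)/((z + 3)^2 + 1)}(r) exp(-3 * r) * cos(r)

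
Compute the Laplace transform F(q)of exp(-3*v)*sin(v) 1/((q + 3)^2 + 1)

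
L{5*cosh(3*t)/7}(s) 5*s/(7*(s^2 - 9))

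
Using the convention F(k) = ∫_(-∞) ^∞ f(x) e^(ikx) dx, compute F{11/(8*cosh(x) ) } 11*pi/(8*cosh(pi*k/2) ) 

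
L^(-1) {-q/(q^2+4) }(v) -cos(2 * v) 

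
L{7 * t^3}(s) 42/s^4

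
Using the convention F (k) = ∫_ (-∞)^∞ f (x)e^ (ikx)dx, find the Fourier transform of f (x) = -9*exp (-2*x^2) -9*sqrt (2)*sqrt (pi)*exp (-k^2/8)/2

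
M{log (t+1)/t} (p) -pi*csc (pi*p)/ (p - 1)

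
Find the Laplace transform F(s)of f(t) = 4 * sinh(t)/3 4/(3 * (s^2 - 1))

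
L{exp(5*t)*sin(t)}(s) 1/((s - 5)^2+1)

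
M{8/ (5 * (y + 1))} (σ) 8 * pi * csc (pi * σ)/5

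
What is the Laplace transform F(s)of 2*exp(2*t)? 2/(s - 2)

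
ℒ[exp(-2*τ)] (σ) 1/(σ + 2)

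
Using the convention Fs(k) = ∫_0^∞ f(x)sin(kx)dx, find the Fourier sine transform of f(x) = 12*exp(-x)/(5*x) 12*atan(k)/5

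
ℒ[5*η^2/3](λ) 10/(3*λ^3)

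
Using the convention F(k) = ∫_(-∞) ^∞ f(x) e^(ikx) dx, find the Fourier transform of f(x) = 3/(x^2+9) pi*exp(-3*Abs(k) ) 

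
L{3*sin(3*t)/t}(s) 3*atan(3/s)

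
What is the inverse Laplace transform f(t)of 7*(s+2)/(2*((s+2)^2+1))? 7*exp(-2*t)*cos(t)/2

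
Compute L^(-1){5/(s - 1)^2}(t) 5 * t * exp(t)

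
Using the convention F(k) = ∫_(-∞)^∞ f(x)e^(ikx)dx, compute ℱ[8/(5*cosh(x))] 8*pi/(5*cosh(pi*k/2))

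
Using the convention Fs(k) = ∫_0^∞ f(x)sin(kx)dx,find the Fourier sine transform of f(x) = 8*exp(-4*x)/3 8*k/(3*(k^2 + 16))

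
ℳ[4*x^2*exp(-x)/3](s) 4*gamma(s + 2)/3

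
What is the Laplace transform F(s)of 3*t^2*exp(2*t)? 6/(s - 2)^3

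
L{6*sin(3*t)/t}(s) 6*atan(3/s)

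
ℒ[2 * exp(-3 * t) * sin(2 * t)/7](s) 4/(7 * ((s + 3)^2 + 4))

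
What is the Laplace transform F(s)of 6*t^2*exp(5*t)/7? 12/(7*(s - 5)^3)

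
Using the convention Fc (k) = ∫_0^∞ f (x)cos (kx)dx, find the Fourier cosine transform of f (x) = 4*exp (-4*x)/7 16/ (7*(k^2 + 16))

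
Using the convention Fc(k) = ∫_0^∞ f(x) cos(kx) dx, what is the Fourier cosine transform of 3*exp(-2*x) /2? 3/(k^2 + 4) 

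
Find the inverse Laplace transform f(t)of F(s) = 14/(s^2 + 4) 7*sin(2*t)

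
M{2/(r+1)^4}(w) gamma(w)*gamma(4 - w)/3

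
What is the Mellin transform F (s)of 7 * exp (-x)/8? 7 * gamma (s)/8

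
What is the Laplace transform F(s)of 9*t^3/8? 27/(4*s^4)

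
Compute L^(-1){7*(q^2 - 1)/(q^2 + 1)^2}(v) 7*v*cos(v)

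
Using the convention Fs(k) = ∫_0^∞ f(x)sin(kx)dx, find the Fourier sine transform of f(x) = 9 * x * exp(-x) 18 * k/(k^2+1)^2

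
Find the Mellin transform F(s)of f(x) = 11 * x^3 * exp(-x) 11 * gamma(s + 3)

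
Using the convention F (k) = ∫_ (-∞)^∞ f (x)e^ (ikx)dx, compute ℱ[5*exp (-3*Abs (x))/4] 15/ (2*(k^2 + 9))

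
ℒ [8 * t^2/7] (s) 16/(7 * s^3) 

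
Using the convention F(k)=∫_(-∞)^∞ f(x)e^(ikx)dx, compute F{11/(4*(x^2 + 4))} 11*pi*exp(-2*Abs(k))/8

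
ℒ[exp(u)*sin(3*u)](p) 3/((p - 1)^2 + 9)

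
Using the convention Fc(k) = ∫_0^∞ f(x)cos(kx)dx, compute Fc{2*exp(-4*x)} 8/(k^2 + 16)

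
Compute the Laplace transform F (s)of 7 7/s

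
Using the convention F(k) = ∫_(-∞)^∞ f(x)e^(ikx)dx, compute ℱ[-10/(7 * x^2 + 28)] -5 * pi * exp(-2 * Abs(k))/7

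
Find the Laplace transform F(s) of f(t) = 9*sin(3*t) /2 27/(2*(s^2+9) ) 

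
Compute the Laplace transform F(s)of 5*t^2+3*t 10/s^3+3/s^2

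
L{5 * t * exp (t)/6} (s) 5/ (6 * (s - 1)^2)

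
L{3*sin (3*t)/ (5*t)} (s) 3*atan (3/s)/5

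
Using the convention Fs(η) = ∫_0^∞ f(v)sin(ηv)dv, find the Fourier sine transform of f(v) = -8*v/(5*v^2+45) -4*pi*exp(-3*η)/5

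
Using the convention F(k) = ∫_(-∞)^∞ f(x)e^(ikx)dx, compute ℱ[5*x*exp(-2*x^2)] 5*sqrt(2)*I*sqrt(pi)*k*exp(-k^2/8)/8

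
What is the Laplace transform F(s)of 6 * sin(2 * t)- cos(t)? 12/(s^2 + 4)- s/(s^2 + 1)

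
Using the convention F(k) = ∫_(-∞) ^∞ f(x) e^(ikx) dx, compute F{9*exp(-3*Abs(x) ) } 54/(k^2+9) 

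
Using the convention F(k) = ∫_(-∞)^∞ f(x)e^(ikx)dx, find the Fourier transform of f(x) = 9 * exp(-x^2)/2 9 * sqrt(pi) * exp(-k^2/4)/2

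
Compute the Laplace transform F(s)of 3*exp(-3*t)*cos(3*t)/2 3*(s + 3)/(2*((s + 3)^2 + 9))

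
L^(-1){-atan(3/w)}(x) -sin(3 * x)/x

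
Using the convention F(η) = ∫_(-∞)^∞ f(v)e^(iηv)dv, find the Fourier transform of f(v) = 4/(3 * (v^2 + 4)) 2 * pi * exp(-2 * Abs(η))/3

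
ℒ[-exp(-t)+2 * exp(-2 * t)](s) 2/(s+2) - 1/(s+1)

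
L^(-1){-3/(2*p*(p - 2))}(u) -3*exp(u)*sinh(u)/2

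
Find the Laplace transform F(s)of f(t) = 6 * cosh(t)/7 6 * s/(7 * (s^2 - 1))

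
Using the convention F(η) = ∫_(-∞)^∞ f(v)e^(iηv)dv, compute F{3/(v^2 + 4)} 3 * pi * exp(-2 * Abs(η))/2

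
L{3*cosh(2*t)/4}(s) 3*s/(4*(s^2 - 4))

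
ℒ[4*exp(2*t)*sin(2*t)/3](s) 8/(3*((s - 2)^2 + 4))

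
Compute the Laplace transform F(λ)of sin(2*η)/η atan(2/λ)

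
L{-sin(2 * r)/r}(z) -atan(2/z)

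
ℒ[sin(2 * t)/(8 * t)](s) atan(2/s)/8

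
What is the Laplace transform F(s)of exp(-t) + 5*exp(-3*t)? 5/(s + 3) + 1/(s + 1)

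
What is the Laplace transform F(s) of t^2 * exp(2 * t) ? 2/(s - 2) ^3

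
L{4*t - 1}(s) 4/s^2 - 1/s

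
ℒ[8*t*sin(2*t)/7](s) 32*s/(7*(s^2+4)^2)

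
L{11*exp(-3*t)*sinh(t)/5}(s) 11/(5*((s+3)^2 - 1))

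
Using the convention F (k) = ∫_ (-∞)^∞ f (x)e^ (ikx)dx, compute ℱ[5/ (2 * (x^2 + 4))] 5 * pi * exp (-2 * Abs (k))/4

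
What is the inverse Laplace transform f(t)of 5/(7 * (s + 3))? 5 * exp(-3 * t)/7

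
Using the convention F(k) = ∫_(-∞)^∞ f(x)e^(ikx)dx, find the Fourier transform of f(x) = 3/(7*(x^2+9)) pi*exp(-3*Abs(k))/7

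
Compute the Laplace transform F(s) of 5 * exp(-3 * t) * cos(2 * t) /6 5 * (s + 3) /(6 * ((s + 3) ^2 + 4) ) 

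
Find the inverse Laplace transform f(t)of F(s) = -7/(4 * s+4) -7 * exp(-t)/4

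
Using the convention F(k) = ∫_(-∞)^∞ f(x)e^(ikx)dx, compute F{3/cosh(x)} 3*pi/cosh(pi*k/2)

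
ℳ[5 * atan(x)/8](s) -5 * pi * sec(pi * s/2)/(16 * s)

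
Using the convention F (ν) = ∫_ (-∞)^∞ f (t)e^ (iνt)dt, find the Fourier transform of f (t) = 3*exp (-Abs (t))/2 3/ (ν^2+1)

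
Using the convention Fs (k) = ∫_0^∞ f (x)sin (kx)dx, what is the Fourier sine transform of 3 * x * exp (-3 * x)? 18 * k/ (k^2 + 9)^2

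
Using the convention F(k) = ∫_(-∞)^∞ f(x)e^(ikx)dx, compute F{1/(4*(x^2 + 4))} pi*exp(-2*Abs(k))/8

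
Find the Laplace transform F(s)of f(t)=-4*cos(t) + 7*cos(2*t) 7*s/(s^2 + 4) - 4*s/(s^2 + 1)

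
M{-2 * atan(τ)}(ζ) pi * sec(pi * ζ/2)/ζ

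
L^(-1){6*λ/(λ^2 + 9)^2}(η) η*sin(3*η)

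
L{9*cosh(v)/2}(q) 9*q/(2*(q^2 - 1))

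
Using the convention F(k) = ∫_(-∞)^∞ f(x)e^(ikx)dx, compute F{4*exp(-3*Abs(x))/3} 8/(k^2 + 9)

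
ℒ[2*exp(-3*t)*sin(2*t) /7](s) 4/(7*((s + 3) ^2 + 4) ) 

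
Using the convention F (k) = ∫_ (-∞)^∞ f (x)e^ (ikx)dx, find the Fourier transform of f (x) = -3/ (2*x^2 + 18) -pi*exp (-3*Abs (k))/2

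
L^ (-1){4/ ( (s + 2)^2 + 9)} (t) 4*exp (-2*t)*sin (3*t)/3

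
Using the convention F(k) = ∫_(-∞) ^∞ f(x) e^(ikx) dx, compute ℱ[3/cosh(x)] 3 * pi/cosh(pi * k/2) 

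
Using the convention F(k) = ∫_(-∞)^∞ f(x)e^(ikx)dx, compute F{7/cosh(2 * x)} 7 * pi/(2 * cosh(pi * k/4))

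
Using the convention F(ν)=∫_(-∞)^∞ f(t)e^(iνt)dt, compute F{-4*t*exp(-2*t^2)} -sqrt(2)*I*sqrt(pi)*ν*exp(-ν^2/8)/2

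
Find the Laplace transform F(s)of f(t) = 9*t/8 9/(8*s^2)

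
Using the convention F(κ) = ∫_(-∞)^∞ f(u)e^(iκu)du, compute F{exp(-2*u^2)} sqrt(2)*sqrt(pi)*exp(-κ^2/8)/2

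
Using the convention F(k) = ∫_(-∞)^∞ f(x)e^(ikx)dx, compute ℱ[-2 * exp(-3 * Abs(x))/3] -4/(k^2 + 9)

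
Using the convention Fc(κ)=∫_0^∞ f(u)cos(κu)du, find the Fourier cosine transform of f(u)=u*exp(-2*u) (4 - κ^2)/(κ^2 + 4)^2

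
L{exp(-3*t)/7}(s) 1/(7*(s + 3))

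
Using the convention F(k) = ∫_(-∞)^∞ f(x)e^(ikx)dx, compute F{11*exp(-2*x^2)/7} 11*sqrt(2)*sqrt(pi)*exp(-k^2/8)/14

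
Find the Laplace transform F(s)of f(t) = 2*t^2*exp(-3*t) 4/(s + 3)^3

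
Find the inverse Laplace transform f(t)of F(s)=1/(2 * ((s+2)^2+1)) exp(-2 * t) * sin(t)/2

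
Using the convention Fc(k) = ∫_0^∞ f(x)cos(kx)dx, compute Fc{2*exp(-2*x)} 4/(k^2 + 4)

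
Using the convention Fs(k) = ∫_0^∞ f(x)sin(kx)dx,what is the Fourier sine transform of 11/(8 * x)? 11 * pi/16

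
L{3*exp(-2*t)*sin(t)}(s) 3/((s+2)^2+1)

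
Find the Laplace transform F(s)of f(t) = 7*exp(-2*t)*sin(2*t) 14/((s + 2)^2 + 4)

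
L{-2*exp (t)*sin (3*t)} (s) -6/ ( (s - 1)^2 + 9)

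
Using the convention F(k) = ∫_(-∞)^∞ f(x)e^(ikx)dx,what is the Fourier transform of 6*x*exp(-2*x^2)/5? 3*sqrt(2)*I*sqrt(pi)*k*exp(-k^2/8)/20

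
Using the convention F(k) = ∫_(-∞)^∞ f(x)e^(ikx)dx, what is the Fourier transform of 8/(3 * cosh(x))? 8 * pi/(3 * cosh(pi * k/2))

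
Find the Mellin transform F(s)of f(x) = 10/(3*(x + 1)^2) -10*pi*(s - 1)/(3*sin(pi*s))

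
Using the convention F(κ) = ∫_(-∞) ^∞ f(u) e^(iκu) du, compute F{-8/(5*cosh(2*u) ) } -4*pi/(5*cosh(pi*κ/4) ) 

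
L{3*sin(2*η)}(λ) 6/(λ^2+4)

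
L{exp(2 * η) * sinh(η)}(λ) 1/((λ - 2)^2 - 1)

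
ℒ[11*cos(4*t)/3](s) 11*s/(3*(s^2 + 16))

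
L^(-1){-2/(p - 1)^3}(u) -u^2*exp(u)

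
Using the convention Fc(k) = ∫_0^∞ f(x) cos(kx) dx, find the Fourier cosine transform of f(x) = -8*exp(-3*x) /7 -24/(7*k^2 + 63) 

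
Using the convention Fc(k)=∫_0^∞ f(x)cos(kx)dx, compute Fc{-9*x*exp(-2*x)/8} 9*(k^2-4)/(8*(k^2 + 4)^2)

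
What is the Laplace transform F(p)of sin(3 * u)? 3/(p^2 + 9)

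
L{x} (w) w^ (-2)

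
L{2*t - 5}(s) 2/s^2 - 5/s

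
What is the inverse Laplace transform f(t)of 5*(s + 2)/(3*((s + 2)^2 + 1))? 5*exp(-2*t)*cos(t)/3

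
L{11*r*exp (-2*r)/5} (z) 11/ (5*(z + 2)^2)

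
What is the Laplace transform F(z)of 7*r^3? 42/z^4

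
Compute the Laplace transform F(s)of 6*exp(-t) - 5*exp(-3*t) 6/(s + 1) - 5/(s + 3)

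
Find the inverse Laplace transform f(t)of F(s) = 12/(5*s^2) 12*t/5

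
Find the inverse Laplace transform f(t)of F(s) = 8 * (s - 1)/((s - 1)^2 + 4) 8 * exp(t) * cos(2 * t)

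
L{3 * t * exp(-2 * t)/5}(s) 3/(5 * (s + 2)^2)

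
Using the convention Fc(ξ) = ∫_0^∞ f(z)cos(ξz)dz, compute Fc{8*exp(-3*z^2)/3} 4*sqrt(3)*sqrt(pi)*exp(-ξ^2/12)/9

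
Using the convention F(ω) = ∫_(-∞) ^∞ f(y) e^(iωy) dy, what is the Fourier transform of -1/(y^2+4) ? -pi*exp(-2*Abs(ω) ) /2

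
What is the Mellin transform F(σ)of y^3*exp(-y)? gamma(σ + 3)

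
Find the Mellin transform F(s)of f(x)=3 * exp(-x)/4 3 * gamma(s)/4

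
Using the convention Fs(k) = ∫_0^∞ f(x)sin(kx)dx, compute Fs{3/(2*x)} 3*pi/4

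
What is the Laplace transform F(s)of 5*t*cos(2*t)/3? 5*(s^2 - 4)/(3*(s^2 + 4)^2)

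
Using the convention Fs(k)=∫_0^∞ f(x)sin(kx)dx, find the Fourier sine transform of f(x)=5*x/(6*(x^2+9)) 5*pi*exp(-3*k)/12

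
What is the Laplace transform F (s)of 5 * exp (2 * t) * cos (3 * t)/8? 5 * (s - 2)/ (8 * ( (s - 2)^2 + 9))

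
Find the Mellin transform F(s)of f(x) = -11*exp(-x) -11*gamma(s)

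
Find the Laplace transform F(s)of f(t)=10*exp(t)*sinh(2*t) 20/((s - 1)^2 - 4)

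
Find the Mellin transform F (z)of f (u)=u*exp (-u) gamma (z+1)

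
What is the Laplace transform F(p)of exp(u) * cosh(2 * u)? (p - 1)/((p - 1)^2 - 4)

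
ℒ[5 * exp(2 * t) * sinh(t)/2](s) 5/(2 * ((s - 2)^2 - 1))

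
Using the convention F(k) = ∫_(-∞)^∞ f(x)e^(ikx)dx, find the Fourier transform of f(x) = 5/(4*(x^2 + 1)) 5*pi*exp(-Abs(k))/4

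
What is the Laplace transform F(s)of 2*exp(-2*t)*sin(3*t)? 6/((s + 2)^2 + 9)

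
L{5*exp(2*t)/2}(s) 5/(2*(s - 2))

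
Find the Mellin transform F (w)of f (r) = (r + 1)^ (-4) gamma (w)*gamma (4 - w)/6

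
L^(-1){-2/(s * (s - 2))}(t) -2 * exp(t) * sinh(t)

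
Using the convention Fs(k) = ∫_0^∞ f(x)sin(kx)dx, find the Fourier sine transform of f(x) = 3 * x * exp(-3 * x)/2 9 * k/(k^2 + 9)^2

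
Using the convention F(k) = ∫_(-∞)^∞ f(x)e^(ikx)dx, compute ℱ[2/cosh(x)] 2 * pi/cosh(pi * k/2)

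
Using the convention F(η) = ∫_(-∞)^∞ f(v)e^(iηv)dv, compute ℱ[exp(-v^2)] sqrt(pi)*exp(-η^2/4)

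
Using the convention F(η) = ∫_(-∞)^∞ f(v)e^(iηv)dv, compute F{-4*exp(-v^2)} -4*sqrt(pi)*exp(-η^2/4)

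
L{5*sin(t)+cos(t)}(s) 5/(s^2+1)+s/(s^2+1)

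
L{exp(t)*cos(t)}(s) (s - 1)/((s - 1)^2 + 1)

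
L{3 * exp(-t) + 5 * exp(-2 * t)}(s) 3/(s + 1) + 5/(s + 2)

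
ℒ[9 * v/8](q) 9/ (8 * q^2)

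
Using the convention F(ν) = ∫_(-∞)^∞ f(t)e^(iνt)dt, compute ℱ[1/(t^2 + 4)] pi*exp(-2*Abs(ν))/2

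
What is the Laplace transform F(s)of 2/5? 2/(5 * s)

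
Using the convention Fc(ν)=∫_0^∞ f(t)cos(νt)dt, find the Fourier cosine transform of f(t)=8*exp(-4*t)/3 32/(3*(ν^2 + 16))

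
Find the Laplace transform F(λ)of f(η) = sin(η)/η atan(1/λ)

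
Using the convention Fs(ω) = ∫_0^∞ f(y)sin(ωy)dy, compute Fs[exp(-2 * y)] ω/(ω^2 + 4)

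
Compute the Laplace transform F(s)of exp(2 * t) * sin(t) 1/((s - 2)^2 + 1)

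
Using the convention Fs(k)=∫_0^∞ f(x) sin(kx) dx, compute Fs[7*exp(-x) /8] 7*k/(8*(k^2 + 1) ) 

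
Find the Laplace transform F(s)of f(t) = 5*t 5/s^2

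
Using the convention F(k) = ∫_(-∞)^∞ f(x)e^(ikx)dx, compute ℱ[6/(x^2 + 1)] 6*pi*exp(-Abs(k))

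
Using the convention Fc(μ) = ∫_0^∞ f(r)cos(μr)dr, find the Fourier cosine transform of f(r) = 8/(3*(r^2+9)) 4*pi*exp(-3*μ)/9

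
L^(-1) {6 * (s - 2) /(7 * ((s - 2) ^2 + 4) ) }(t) 6 * exp(2 * t) * cos(2 * t) /7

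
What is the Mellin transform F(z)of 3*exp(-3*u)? 3^(1 - z)*gamma(z)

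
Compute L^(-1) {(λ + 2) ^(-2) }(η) η*exp(-2*η) 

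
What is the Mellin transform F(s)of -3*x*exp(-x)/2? -3*gamma(s + 1)/2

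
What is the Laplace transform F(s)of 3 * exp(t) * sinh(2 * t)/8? 3/(4 * ((s - 1)^2-4))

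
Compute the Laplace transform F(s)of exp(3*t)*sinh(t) 1/((s - 3)^2 - 1)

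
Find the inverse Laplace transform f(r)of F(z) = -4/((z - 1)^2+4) -2*exp(r)*sin(2*r)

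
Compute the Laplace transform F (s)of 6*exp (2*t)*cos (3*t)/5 6*(s - 2)/ (5*( (s - 2)^2 + 9))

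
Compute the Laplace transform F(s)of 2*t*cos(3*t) 2*(s^2 - 9)/(s^2+9)^2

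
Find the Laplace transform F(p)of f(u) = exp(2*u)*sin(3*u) 3/((p - 2)^2 + 9)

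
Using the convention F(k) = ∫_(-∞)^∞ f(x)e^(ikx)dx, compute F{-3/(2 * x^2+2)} -3 * pi * exp(-Abs(k))/2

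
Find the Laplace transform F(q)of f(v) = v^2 2/q^3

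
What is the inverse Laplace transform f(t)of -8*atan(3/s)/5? -8*sin(3*t)/(5*t)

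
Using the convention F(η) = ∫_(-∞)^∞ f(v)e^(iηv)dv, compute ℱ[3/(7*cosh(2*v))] 3*pi/(14*cosh(pi*η/4))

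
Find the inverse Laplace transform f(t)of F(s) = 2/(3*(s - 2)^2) 2*t*exp(2*t)/3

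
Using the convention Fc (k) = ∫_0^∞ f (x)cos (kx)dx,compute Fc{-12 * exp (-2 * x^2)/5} -3 * sqrt (2) * sqrt (pi) * exp (-k^2/8)/5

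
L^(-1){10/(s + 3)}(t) 10 * exp(-3 * t)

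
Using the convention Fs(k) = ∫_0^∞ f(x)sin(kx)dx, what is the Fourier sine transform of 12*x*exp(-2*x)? 48*k/(k^2+4)^2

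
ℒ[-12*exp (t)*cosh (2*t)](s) 12*(1 - s) / ( (s - 1) ^2 - 4) 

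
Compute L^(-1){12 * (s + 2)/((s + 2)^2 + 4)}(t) 12 * exp(-2 * t) * cos(2 * t)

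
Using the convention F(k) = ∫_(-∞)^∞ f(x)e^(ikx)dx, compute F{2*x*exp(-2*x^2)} sqrt(2)*I*sqrt(pi)*k*exp(-k^2/8)/4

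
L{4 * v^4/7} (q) 96/ (7 * q^5)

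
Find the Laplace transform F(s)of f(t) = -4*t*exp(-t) -4/(s + 1)^2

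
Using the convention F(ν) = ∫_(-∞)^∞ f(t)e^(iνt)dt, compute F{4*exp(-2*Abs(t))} 16/(ν^2 + 4)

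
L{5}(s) 5/s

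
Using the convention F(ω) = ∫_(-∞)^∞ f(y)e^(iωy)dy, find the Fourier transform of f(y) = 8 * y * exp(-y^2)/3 4 * I * sqrt(pi) * ω * exp(-ω^2/4)/3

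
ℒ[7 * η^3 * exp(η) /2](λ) 21/(λ - 1) ^4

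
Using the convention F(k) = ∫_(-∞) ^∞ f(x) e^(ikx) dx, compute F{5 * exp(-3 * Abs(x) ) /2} 15/(k^2+9) 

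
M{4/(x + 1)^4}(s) 2*gamma(s)*gamma(4 - s)/3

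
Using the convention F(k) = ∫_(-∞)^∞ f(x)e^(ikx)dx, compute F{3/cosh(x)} 3*pi/cosh(pi*k/2)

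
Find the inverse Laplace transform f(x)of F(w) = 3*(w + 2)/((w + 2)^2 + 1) 3*exp(-2*x)*cos(x)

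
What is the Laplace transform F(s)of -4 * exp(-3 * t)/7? -4/(7 * s + 21)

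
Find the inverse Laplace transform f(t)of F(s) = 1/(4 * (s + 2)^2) t * exp(-2 * t)/4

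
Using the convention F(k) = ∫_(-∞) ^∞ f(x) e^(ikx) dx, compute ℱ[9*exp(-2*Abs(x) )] 36/(k^2+4) 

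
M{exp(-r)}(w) gamma(w)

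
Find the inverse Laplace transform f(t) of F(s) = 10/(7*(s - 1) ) 10*exp(t) /7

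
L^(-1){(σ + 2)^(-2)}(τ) τ * exp(-2 * τ)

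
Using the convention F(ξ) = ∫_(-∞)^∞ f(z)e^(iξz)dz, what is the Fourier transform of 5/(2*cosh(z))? 5*pi/(2*cosh(pi*ξ/2))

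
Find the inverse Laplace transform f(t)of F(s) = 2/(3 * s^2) 2 * t/3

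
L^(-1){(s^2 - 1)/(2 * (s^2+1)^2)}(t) t * cos(t)/2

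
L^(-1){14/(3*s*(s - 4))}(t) 7*exp(2*t)*sinh(2*t)/3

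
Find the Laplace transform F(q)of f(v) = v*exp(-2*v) (q + 2)^(-2)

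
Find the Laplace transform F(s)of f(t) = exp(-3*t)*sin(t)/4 1/(4*((s + 3)^2 + 1))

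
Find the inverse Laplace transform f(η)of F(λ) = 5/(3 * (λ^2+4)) 5 * sin(2 * η)/6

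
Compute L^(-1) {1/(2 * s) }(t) 1/2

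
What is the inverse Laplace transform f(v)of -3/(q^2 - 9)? -sinh(3*v)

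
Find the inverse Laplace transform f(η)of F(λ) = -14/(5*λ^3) -7*η^2/5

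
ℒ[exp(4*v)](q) 1/(q - 4)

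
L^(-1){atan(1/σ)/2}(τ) sin(τ)/(2 * τ)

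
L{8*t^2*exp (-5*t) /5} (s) 16/ (5*(s + 5) ^3) 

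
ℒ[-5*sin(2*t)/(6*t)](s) -5*atan(2/s)/6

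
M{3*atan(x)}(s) -3*pi*sec(pi*s/2)/(2*s)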